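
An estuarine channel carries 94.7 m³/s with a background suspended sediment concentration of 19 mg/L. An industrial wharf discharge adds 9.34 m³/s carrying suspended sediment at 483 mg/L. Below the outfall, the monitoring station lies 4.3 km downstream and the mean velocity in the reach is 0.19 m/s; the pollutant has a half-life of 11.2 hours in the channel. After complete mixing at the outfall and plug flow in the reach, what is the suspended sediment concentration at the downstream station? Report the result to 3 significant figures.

Mixed concentration C = ΣQC/ΣQ = (94.70·19.00 + 9.340·483.0) / 104.0 = 6311/104.0 = 60.65 mg/L.
Travel time t = 4.3·1000 / 0.19 = 22630 s = 6.287 h.
Half-life 11.2 h → k = ln 2 / 11.2 = 0.06189 h⁻¹ = 1.485 d⁻¹.
First-order decay: C = 60.65·exp(−k·t) = 60.65·0.6777 = 41.11 mg/L.

41.1 mg/L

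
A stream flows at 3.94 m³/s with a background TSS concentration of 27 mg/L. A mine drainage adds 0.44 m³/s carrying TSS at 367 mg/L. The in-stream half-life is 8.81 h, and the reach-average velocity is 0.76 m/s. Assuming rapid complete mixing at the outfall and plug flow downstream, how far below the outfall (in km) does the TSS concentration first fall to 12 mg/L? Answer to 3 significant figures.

Mixed concentration C = ΣQC/ΣQ = (3.940·27.00 + 0.4400·367.0) / 4.380 = 267.9/4.380 = 61.16 mg/L.
Half-life 8.81 h → k = ln 2 / 8.81 = 0.07868 h⁻¹ = 1.888 d⁻¹.
Set 61.16·exp(−k·t) = 12 → t = ln(61.16/12)/k = 74510 s = 20.70 h.
Distance = v·t = 0.76·74510 = 56630 m = 56.63 km.

56.6 km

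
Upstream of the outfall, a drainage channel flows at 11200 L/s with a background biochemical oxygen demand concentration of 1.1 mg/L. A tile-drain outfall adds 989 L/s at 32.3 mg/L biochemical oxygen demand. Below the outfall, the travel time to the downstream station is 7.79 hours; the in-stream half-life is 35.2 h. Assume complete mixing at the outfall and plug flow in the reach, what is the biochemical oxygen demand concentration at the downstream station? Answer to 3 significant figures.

3.12 mg/L

After mixing, C = (11200·1.100 + 989.0·32.30) / 12190 = 44260/12190 = 3.632 mg/L.
Half-life 35.2 h → k = ln 2 / 35.2 = 0.01969 h⁻¹ = 0.4726 d⁻¹.
First-order decay: C = 3.632·exp(−k·t) = 3.632·0.8578 = 3.115 mg/L.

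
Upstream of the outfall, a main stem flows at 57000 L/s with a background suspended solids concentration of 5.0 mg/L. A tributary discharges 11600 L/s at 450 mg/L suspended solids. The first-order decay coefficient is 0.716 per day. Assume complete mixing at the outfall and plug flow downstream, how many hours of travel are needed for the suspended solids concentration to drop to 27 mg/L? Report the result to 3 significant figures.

Mass balance: C = (57000·5.000 + 11600·450.0) / 68600 = 5505000/68600 = 80.25 mg/L.
80.25·exp(−k·t) = 27 → t = ln(80.25/27)/k = 131400 s = 36.51 h.

36.5 h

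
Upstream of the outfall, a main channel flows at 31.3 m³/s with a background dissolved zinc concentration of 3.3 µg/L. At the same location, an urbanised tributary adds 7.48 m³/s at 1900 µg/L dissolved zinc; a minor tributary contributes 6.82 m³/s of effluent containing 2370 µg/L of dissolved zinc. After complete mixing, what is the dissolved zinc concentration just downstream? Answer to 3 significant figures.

Flow-weighted average: C = (31.30·3.300 + 7.480·1900 + 6.820·2370) / 45.60 = 30480/45.60 = 668.4 µg/L.

668 µg/L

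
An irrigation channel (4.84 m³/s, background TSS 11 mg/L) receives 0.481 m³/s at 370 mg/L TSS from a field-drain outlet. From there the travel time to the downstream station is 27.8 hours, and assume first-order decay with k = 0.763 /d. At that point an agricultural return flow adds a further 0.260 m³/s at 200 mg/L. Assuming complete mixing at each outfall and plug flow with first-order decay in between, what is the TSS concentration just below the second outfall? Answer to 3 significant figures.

26.4 mg/L

Mass balance: C = (4.840·11.00 + 0.4810·370.0) / 5.321 = 231.2/5.321 = 43.45 mg/L; combined flow 5.321 m³/s.
After decay, C = 43.45 × e^(−kt) = 43.45 × 0.4132 = 17.95 mg/L.
At the second outfall, C = (5.321·17.95 + 0.2600·200.0) / (5.321 + 0.2600) = 26.44 mg/L.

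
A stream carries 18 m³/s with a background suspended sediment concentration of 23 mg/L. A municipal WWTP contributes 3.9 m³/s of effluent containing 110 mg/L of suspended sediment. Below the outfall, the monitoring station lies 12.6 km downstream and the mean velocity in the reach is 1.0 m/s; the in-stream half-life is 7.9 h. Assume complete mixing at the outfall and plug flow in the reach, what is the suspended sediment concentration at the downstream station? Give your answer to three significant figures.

Mass balance: C = (18.00·23.00 + 3.900·110.0) / 21.90 = 843.0/21.90 = 38.49 mg/L.
Travel time t = 12.6·1000 / 1.0 = 12600 s = 3.500 h.
Half-life 7.9 h → k = ln 2 / 7.9 = 0.08774 h⁻¹ = 2.106 d⁻¹.
First-order decay: C = 38.49·exp(−k·t) = 38.49·0.7356 = 28.31 mg/L.

28.3 mg/L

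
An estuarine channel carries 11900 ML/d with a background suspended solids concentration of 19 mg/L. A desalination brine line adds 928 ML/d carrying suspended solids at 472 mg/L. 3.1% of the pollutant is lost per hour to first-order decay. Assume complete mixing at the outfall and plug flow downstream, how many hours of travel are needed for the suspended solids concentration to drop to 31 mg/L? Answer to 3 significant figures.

Mass balance: C = (11900·19.00 + 928.0·472.0) / 12830 = 664100/12830 = 51.77 mg/L.
3.1%/h lost → k = −ln(1 − 0.031) = 0.03149 h⁻¹.
51.77·exp(−k·t) = 31 → t = ln(51.77/31)/k = 58630 s = 16.29 h.

16.3 h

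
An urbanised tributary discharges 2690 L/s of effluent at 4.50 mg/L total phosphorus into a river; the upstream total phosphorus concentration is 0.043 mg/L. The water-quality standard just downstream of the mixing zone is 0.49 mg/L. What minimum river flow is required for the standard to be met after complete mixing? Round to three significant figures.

Set C_mix = 0.49: (Q·0.04300 + 2690·4.500) / (Q + 2690) = 0.49
→ Q = 2690·(4.500 − 0.49)/(0.49 − 0.04300) = 24130 L/s.

24100 L/s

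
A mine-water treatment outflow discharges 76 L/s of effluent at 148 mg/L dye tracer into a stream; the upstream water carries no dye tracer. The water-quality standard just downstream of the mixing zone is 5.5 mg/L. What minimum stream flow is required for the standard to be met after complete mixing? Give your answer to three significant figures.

1970 L/s

Set C_mix = 5.5: (Q·0 + 76.00·148.0) / (Q + 76.00) = 5.5
→ Q = 76.00·(148.0 − 5.5)/(5.5 − 0) = 1969 L/s.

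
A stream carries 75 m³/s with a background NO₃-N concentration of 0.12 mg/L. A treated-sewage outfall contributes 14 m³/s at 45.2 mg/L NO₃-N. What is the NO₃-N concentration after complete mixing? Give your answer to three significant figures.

Mass balance: C = (75.00·0.1200 + 14.00·45.20) / 89.00 = 641.8/89.00 = 7.211 mg/L.

7.21 mg/L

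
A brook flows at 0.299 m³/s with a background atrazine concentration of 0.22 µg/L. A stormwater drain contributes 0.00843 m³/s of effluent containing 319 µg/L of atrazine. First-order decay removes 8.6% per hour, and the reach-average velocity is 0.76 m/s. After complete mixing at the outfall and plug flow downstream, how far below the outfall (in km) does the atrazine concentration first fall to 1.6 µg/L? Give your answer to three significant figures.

52.4 km

Flow-weighted average: C = (0.2990·0.2200 + 0.008430·319.0) / 0.3074 = 2.755/0.3074 = 8.961 µg/L.
8.6%/h lost → k = −ln(1 − 0.086) = 0.08992 h⁻¹.
Set 8.961·exp(−k·t) = 1.6 → t = ln(8.961/1.6)/k = 68970 s = 19.16 h.
Distance = v·t = 0.76·68970 = 52420 m = 52.42 km.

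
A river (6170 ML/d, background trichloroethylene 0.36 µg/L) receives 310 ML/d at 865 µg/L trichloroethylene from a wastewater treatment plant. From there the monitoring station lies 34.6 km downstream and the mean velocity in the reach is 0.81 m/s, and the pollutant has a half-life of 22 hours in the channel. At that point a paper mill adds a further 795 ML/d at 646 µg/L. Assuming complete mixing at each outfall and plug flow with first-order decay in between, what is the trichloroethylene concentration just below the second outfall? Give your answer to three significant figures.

96.2 µg/L

Mass balance: C = (6170·0.3600 + 310.0·865.0) / 6480 = 270400/6480 = 41.72 µg/L; combined flow 6480 ML/d.
Travel time t = 34.6·1000 / 0.81 = 42720 s = 11.87 h.
Half-life 22 h → k = ln 2 / 22 = 0.03151 h⁻¹ = 0.7562 d⁻¹.
Decay over the reach: 41.72·exp(−kt) = 41.72·0.6881 = 28.71 µg/L.
At the second outfall, C = (6480·28.71 + 795.0·646.0) / (6480 + 795.0) = 96.17 µg/L.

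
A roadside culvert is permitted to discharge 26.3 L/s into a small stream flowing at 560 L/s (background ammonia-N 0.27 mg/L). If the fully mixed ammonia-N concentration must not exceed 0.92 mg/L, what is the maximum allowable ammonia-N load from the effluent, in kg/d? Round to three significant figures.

33.5 kg/d

Mass balance at the limit: 560.0·0.2700 + 26.30·Cₑ = 586.3·0.92 → Cₑ = 14.76 mg/L.
26.30 L/s = 0.02630 m³/s. Load = 0.02630 m³/s × 14.76 g/m³ × 86 400 s/d = 33.54 kg/d.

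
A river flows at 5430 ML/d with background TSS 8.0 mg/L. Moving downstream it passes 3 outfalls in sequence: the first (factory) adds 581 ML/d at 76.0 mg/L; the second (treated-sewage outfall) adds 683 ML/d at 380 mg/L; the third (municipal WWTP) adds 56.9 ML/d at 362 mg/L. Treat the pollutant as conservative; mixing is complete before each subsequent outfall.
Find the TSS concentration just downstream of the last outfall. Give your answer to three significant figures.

54.5 mg/L

Below outfall 1: Q → 6011 ML/d, C = (5430·8.000 + 581.0·76.00)/6011 = 14.57 mg/L.
Below outfall 2: Q → 6694 ML/d, C = (6011·14.57 + 683.0·380.0)/6694 = 51.86 mg/L.
Below outfall 3: Q → 6751 ML/d, C = (6694·51.86 + 56.90·362.0)/6751 = 54.47 mg/L.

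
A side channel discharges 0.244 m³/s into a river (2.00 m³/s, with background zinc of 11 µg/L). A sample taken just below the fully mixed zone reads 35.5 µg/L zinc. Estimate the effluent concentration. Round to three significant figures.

Mass balance: 2.000·11.00 + 0.2440·Cₑ = 2.244·35.50
→ Cₑ = (2.244·35.50 − 2.000·11.00) / 0.2440 = 236.3 µg/L.

236 µg/L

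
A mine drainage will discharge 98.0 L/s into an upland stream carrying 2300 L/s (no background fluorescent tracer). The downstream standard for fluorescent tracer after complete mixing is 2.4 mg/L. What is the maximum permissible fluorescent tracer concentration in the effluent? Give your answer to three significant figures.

At the limit, (Qr·Cr + Qe·Cₑ)/(Qr + Qe) = 2.4:
Cₑ = (2398·2.4 − 2300·0) / 98.00 = 58.73 mg/L.

58.7 mg/L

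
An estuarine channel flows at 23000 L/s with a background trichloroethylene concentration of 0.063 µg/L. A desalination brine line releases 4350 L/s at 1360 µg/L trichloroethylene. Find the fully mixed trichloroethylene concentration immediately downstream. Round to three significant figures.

216 µg/L

Mixed concentration C = ΣQC/ΣQ = (23000·0.06300 + 4350·1360) / 27350 = 5917000/27350 = 216.4 µg/L.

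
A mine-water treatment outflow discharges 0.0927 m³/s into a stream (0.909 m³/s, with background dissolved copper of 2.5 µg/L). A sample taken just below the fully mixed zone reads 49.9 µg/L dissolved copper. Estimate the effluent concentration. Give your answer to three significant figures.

515 µg/L

Mass balance: 0.9090·2.500 + 0.09270·Cₑ = 1.002·49.90
→ Cₑ = (1.002·49.90 − 0.9090·2.500) / 0.09270 = 514.7 µg/L.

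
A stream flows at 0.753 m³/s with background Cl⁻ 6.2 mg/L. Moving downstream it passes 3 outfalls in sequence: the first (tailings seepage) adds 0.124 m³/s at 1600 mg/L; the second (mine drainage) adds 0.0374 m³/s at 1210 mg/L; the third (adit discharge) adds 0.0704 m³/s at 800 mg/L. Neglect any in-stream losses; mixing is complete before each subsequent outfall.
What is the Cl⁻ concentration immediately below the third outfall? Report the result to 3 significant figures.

Outfall 1: combined Q = 0.8770 m³/s; C = (0.7530·6.200 + 0.1240·1600)/0.8770 = 231.5 mg/L.
Outfall 2: combined Q = 0.9144 m³/s; C = (0.8770·231.5 + 0.03740·1210)/0.9144 = 271.6 mg/L.
Outfall 3: combined Q = 0.9848 m³/s; C = (0.9144·271.6 + 0.07040·800.0)/0.9848 = 309.3 mg/L.

309 mg/L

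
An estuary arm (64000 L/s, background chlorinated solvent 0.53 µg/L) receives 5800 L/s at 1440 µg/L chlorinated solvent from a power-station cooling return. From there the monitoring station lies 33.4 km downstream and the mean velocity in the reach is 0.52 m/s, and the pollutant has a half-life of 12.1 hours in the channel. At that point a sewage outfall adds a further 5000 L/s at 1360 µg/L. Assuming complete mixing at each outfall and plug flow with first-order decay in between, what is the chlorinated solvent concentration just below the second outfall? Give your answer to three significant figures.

Conservation of mass: C = (64000·0.5300 + 5800·1440) / 69800 = 8386000/69800 = 120.1 µg/L; combined flow 69800 L/s.
Travel time t = 33.4·1000 / 0.52 = 64230 s = 17.84 h.
Half-life 12.1 h → k = ln 2 / 12.1 = 0.05728 h⁻¹ = 1.375 d⁻¹.
Decay over the reach: 120.1·exp(−kt) = 120.1·0.3598 = 43.23 µg/L.
At the second outfall, C = (69800·43.23 + 5000·1360) / (69800 + 5000) = 131.3 µg/L.

131 µg/L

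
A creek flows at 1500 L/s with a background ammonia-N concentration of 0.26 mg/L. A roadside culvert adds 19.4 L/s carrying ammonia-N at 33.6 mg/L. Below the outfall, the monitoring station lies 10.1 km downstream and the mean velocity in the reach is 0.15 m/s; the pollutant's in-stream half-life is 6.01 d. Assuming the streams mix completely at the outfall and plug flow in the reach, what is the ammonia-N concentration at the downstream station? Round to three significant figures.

After mixing, C = (1500·0.2600 + 19.40·33.60) / 1519 = 1042/1519 = 0.6857 mg/L.
Travel time t = 10.1·1000 / 0.15 = 67330 s = 18.70 h.
Half-life 6.01 d → k = ln 2 / 6.01 = 0.1153 d⁻¹.
Decay over the reach: 0.6857·exp(−kt) = 0.6857·0.9140 = 0.6267 mg/L.

0.627 mg/L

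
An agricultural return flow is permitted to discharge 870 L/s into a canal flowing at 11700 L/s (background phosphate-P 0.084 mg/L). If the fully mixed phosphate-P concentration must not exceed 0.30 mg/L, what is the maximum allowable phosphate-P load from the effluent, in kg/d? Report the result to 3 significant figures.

241 kg/d

Mass balance at the limit: 11700·0.08400 + 870.0·Cₑ = 12570·0.30 → Cₑ = 3.205 mg/L.
870.0 L/s = 0.8700 m³/s. Load = 0.8700 m³/s × 3.205 g/m³ × 86 400 s/d = 240.9 kg/d.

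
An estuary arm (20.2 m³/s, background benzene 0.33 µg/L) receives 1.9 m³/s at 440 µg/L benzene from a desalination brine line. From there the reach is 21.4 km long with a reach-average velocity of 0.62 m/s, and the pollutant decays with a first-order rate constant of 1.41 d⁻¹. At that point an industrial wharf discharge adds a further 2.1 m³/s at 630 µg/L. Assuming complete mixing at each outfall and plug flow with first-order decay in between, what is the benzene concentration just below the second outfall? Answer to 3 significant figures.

After mixing, C = (20.20·0.3300 + 1.900·440.0) / 22.10 = 842.7/22.10 = 38.13 µg/L; combined flow 22.10 m³/s.
Travel time t = 21.4·1000 / 0.62 = 34520 s = 9.588 h.
After decay, C = 38.13 × e^(−kt) = 38.13 × 0.5693 = 21.71 µg/L.
At the second outfall, C = (22.10·21.71 + 2.100·630.0) / (22.10 + 2.100) = 74.49 µg/L.

74.5 µg/L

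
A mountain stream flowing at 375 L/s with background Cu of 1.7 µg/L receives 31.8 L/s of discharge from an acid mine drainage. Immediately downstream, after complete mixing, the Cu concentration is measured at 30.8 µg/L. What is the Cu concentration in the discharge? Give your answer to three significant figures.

Mass balance: 375.0·1.700 + 31.80·Cₑ = 406.8·30.80
→ Cₑ = (406.8·30.80 − 375.0·1.700) / 31.80 = 374.0 µg/L.

374 µg/L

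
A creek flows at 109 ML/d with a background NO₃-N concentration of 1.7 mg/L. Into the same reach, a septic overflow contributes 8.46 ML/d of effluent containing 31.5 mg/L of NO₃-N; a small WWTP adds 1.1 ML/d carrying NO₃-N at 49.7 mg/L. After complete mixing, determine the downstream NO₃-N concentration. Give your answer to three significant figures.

After mixing, C = (109.0·1.700 + 8.460·31.50 + 1.100·49.70) / 118.6 = 506.5/118.6 = 4.272 mg/L.

4.27 mg/L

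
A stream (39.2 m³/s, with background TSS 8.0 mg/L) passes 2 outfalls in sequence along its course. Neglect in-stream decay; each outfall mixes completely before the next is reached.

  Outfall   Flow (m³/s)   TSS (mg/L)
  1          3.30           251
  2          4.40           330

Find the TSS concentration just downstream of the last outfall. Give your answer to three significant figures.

55.3 mg/L

Outfall 1: combined Q = 42.50 m³/s; C = (39.20·8.000 + 3.300·251.0)/42.50 = 26.87 mg/L.
Outfall 2: combined Q = 46.90 m³/s; C = (42.50·26.87 + 4.400·330.0)/46.90 = 55.31 mg/L.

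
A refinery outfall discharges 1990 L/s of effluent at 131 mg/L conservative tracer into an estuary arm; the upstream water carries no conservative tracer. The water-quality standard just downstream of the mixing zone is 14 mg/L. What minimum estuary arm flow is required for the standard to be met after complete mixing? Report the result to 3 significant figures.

16600 L/s

Set C_mix = 14: (Q·0 + 1990·131.0) / (Q + 1990) = 14
→ Q = 1990·(131.0 − 14)/(14 − 0) = 16630 L/s.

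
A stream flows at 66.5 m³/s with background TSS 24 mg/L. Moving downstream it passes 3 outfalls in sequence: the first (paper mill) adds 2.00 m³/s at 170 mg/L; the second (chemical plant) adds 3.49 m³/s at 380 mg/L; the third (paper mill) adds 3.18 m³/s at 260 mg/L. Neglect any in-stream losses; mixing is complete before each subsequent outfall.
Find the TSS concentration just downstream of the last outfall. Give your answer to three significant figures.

Outfall 1: combined Q = 68.50 m³/s; C = (66.50·24.00 + 2.000·170.0)/68.50 = 28.26 mg/L.
Outfall 2: combined Q = 71.99 m³/s; C = (68.50·28.26 + 3.490·380.0)/71.99 = 45.31 mg/L.
Outfall 3: combined Q = 75.17 m³/s; C = (71.99·45.31 + 3.180·260.0)/75.17 = 54.40 mg/L.

54.4 mg/L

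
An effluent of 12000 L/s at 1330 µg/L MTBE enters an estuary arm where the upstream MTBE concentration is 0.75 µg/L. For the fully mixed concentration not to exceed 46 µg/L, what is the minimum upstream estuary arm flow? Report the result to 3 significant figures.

341000 L/s

Set C_mix = 46: (Q·0.7500 + 12000·1330) / (Q + 12000) = 46
→ Q = 12000·(1330 − 46)/(46 − 0.7500) = 340500 L/s.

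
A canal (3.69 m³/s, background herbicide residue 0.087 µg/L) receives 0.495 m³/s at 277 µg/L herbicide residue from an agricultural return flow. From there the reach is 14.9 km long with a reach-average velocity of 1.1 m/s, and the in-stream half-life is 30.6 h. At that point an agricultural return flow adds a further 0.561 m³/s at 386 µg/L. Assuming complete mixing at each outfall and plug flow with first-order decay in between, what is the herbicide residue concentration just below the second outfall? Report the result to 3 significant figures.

72.2 µg/L

Mass balance: C = (3.690·0.08700 + 0.4950·277.0) / 4.185 = 137.4/4.185 = 32.84 µg/L; combined flow 4.185 m³/s.
Travel time t = 14.9·1000 / 1.1 = 13550 s = 3.763 h.
Half-life 30.6 h → k = ln 2 / 30.6 = 0.02265 h⁻¹ = 0.5436 d⁻¹.
First-order decay: C = 32.84·exp(−k·t) = 32.84·0.9183 = 30.16 µg/L.
Second outfall: C = (4.185·30.16 + 0.5610·386.0)/4.746 = 72.22 µg/L.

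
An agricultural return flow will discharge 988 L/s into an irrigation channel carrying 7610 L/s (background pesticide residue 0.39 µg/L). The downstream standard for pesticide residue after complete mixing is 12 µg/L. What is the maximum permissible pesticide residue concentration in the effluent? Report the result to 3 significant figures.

101 µg/L

At the limit, (Qr·Cr + Qe·Cₑ)/(Qr + Qe) = 12:
Cₑ = (8598·12 − 7610·0.3900) / 988.0 = 101.4 µg/L.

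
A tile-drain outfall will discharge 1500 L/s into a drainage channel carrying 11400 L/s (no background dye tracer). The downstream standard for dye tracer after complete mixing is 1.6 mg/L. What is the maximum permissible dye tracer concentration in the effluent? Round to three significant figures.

13.8 mg/L

At the limit, (Qr·Cr + Qe·Cₑ)/(Qr + Qe) = 1.6:
Cₑ = (12900·1.6 − 11400·0) / 1500 = 13.76 mg/L.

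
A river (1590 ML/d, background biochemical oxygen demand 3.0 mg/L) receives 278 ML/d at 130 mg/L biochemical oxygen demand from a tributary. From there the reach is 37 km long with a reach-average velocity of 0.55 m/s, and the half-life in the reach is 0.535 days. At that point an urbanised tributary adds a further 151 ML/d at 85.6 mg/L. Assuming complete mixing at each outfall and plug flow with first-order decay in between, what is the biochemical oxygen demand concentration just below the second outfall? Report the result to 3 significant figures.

13.8 mg/L

Flow-weighted average: C = (1590·3.000 + 278.0·130.0) / 1868 = 40910/1868 = 21.90 mg/L; combined flow 1868 ML/d.
Travel time t = 37·1000 / 0.55 = 67270 s = 18.69 h.
Half-life 0.535 d → k = ln 2 / 0.535 = 1.296 d⁻¹.
Decay over the reach: 21.90·exp(−kt) = 21.90·0.3647 = 7.986 mg/L.
At the second outfall, C = (1868·7.986 + 151.0·85.60) / (1868 + 151.0) = 13.79 mg/L.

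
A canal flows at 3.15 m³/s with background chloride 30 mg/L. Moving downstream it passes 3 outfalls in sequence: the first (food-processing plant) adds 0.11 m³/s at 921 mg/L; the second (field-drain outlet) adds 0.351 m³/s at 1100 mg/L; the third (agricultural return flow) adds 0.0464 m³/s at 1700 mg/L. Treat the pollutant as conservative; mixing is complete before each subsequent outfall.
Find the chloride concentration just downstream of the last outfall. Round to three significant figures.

181 mg/L

After outfall 1: Q = 3.150 + 0.1100 = 3.260 m³/s; C = (3.150·30.00 + 0.1100·921.0)/3.260 = 60.06 mg/L.
After outfall 2: Q = 3.260 + 0.3510 = 3.611 m³/s; C = (3.260·60.06 + 0.3510·1100)/3.611 = 161.1 mg/L.
After outfall 3: Q = 3.611 + 0.04640 = 3.657 m³/s; C = (3.611·161.1 + 0.04640·1700)/3.657 = 180.7 mg/L.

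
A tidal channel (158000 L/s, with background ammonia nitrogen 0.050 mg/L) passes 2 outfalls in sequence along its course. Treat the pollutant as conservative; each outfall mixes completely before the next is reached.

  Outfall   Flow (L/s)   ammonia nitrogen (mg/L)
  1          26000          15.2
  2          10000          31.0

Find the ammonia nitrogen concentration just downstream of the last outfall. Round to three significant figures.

3.68 mg/L

Below outfall 1: Q → 184000 L/s, C = (158000·0.05000 + 26000·15.20)/184000 = 2.191 mg/L.
Below outfall 2: Q → 194000 L/s, C = (184000·2.191 + 10000·31.00)/194000 = 3.676 mg/L.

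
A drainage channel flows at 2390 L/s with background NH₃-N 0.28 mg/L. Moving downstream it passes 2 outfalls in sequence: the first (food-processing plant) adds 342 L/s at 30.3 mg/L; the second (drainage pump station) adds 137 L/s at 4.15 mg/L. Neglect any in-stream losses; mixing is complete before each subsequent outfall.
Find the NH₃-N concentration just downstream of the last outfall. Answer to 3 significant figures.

4.04 mg/L

After outfall 1: Q = 2390 + 342.0 = 2732 L/s; C = (2390·0.2800 + 342.0·30.30)/2732 = 4.038 mg/L.
After outfall 2: Q = 2732 + 137.0 = 2869 L/s; C = (2732·4.038 + 137.0·4.150)/2869 = 4.043 mg/L.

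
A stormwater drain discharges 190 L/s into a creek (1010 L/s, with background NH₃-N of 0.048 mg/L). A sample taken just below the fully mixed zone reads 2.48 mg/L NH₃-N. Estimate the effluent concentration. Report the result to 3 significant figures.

Mass balance: 1010·0.04800 + 190.0·Cₑ = 1200·2.480
→ Cₑ = (1200·2.480 − 1010·0.04800) / 190.0 = 15.41 mg/L.

15.4 mg/L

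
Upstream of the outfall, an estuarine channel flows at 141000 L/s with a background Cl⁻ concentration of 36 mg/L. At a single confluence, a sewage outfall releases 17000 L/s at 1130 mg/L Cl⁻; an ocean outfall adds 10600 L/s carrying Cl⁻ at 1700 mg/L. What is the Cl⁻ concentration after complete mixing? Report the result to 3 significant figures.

251 mg/L

Flow-weighted average: C = (141000·36.00 + 17000·1130 + 10600·1700) / 168600 = 42310000/168600 = 250.9 mg/L.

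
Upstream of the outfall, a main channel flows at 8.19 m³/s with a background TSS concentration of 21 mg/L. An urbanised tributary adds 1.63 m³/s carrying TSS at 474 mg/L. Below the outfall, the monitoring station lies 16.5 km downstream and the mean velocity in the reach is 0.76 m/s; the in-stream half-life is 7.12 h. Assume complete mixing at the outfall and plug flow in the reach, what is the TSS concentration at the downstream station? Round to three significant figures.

53.5 mg/L

After mixing, C = (8.190·21.00 + 1.630·474.0) / 9.820 = 944.6/9.820 = 96.19 mg/L.
Travel time t = 16.5·1000 / 0.76 = 21710 s = 6.031 h.
Half-life 7.12 h → k = ln 2 / 7.12 = 0.09735 h⁻¹ = 2.336 d⁻¹.
After decay, C = 96.19 × e^(−kt) = 96.19 × 0.5559 = 53.48 mg/L.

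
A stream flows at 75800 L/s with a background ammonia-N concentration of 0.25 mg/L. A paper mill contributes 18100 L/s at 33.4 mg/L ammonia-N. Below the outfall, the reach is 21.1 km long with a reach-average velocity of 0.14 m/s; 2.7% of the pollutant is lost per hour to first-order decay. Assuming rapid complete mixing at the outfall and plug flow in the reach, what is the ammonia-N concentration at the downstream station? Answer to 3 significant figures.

Mass balance: C = (75800·0.2500 + 18100·33.40) / 93900 = 623500/93900 = 6.640 mg/L.
Travel time t = 21.1·1000 / 0.14 = 150700 s = 41.87 h.
2.7%/h lost → k = −ln(1 − 0.027) = 0.02737 h⁻¹.
First-order decay: C = 6.640·exp(−k·t) = 6.640·0.3179 = 2.111 mg/L.

2.11 mg/L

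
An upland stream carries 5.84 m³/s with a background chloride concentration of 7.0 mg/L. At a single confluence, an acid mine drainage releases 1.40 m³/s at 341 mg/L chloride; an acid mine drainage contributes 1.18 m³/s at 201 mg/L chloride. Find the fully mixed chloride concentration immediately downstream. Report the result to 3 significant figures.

Conservation of mass: C = (5.840·7.000 + 1.400·341.0 + 1.180·201.0) / 8.420 = 755.5/8.420 = 89.72 mg/L.

89.7 mg/L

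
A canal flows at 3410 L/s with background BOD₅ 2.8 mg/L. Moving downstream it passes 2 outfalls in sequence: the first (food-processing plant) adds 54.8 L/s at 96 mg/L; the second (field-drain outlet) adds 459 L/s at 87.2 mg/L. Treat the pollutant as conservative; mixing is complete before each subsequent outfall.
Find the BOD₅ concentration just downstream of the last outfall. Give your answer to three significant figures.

After outfall 1: Q = 3410 + 54.80 = 3465 L/s; C = (3410·2.800 + 54.80·96.00)/3465 = 4.274 mg/L.
After outfall 2: Q = 3465 + 459.0 = 3924 L/s; C = (3465·4.274 + 459.0·87.20)/3924 = 13.97 mg/L.

14.0 mg/L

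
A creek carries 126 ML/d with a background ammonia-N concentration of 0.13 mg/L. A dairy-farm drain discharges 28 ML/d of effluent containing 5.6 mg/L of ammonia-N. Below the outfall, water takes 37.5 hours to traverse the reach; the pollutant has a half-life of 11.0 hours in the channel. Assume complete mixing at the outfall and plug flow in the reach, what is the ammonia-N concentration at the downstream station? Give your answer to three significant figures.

0.106 mg/L

Mass balance: C = (126.0·0.1300 + 28.00·5.600) / 154.0 = 173.2/154.0 = 1.125 mg/L.
Half-life 11.0 h → k = ln 2 / 11.0 = 0.06301 h⁻¹ = 1.512 d⁻¹.
After decay, C = 1.125 × e^(−kt) = 1.125 × 0.09414 = 0.1059 mg/L.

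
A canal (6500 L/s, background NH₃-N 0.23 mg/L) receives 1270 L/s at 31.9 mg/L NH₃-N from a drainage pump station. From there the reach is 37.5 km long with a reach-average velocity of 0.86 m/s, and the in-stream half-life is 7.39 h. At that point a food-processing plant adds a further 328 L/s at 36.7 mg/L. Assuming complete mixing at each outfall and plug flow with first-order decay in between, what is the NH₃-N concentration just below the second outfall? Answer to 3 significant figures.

3.15 mg/L

Conservation of mass: C = (6500·0.2300 + 1270·31.90) / 7770 = 42010/7770 = 5.406 mg/L; combined flow 7770 L/s.
Travel time t = 37.5·1000 / 0.86 = 43600 s = 12.11 h.
Half-life 7.39 h → k = ln 2 / 7.39 = 0.09380 h⁻¹ = 2.251 d⁻¹.
Applying C = C₀e^(−kt): 5.406 × 0.3211 = 1.736 mg/L.
Second outfall: C = (7770·1.736 + 328.0·36.70)/8098 = 3.152 mg/L.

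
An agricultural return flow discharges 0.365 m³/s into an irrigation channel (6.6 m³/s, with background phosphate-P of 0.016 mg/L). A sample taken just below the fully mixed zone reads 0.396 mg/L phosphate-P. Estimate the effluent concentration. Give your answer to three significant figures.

Mass balance: 6.600·0.01600 + 0.3650·Cₑ = 6.965·0.3960
→ Cₑ = (6.965·0.3960 − 6.600·0.01600) / 0.3650 = 7.267 mg/L.

7.27 mg/L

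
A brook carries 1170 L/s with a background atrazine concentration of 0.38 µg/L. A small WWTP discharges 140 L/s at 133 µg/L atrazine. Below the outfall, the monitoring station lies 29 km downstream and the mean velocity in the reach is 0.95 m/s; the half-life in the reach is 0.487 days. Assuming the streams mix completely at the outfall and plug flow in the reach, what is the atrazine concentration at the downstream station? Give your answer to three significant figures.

8.80 µg/L

Mass balance: C = (1170·0.3800 + 140.0·133.0) / 1310 = 19060/1310 = 14.55 µg/L.
Travel time t = 29·1000 / 0.95 = 30530 s = 8.480 h.
Half-life 0.487 d → k = ln 2 / 0.487 = 1.423 d⁻¹.
First-order decay: C = 14.55·exp(−k·t) = 14.55·0.6048 = 8.802 µg/L.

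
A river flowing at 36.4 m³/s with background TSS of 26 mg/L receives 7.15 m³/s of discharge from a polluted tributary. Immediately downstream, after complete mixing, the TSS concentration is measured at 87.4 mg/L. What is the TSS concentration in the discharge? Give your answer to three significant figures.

Mass balance: 36.40·26.00 + 7.150·Cₑ = 43.55·87.40
→ Cₑ = (43.55·87.40 − 36.40·26.00) / 7.150 = 400.0 mg/L.

400 mg/L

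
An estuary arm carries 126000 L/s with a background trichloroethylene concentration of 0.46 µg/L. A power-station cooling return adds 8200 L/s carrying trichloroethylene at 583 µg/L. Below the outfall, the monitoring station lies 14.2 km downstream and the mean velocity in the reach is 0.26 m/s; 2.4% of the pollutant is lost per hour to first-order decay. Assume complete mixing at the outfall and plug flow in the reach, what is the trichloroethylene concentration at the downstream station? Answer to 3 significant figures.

Conservation of mass: C = (126000·0.4600 + 8200·583.0) / 134200 = 4839000/134200 = 36.05 µg/L.
Travel time t = 14.2·1000 / 0.26 = 54620 s = 15.17 h.
2.4%/h lost → k = −ln(1 − 0.024) = 0.02429 h⁻¹.
Applying C = C₀e^(−kt): 36.05 × 0.6917 = 24.94 µg/L.

24.9 µg/L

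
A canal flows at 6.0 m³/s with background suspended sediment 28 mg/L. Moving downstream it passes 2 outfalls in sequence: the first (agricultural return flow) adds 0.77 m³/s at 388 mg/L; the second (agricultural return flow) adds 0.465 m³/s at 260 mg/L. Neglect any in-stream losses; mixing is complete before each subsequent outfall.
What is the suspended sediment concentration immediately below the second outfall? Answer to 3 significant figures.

81.2 mg/L

After outfall 1: Q = 6.000 + 0.7700 = 6.770 m³/s; C = (6.000·28.00 + 0.7700·388.0)/6.770 = 68.95 mg/L.
After outfall 2: Q = 6.770 + 0.4650 = 7.235 m³/s; C = (6.770·68.95 + 0.4650·260.0)/7.235 = 81.22 mg/L.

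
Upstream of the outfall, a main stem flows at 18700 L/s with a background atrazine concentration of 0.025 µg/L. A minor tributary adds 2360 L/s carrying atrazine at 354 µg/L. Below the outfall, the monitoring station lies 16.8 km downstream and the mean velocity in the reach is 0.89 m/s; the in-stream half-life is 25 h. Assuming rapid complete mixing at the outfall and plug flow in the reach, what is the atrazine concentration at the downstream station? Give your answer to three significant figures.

34.3 µg/L

Mass balance: C = (18700·0.02500 + 2360·354.0) / 21060 = 835900/21060 = 39.69 µg/L.
Travel time t = 16.8·1000 / 0.89 = 18880 s = 5.243 h.
Half-life 25 h → k = ln 2 / 25 = 0.02773 h⁻¹ = 0.6654 d⁻¹.
Decay over the reach: 39.69·exp(−kt) = 39.69·0.8647 = 34.32 µg/L.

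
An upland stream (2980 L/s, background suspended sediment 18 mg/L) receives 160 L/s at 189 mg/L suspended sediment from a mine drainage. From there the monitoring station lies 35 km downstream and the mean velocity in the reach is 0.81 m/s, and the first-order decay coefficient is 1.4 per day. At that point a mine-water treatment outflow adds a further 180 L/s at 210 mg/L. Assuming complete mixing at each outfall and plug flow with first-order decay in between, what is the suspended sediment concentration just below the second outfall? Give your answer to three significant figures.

Mass balance: C = (2980·18.00 + 160.0·189.0) / 3140 = 83880/3140 = 26.71 mg/L; combined flow 3140 L/s.
Travel time t = 35·1000 / 0.81 = 43210 s = 12.00 h.
After decay, C = 26.71 × e^(−kt) = 26.71 × 0.4965 = 13.26 mg/L.
At the second outfall, C = (3140·13.26 + 180.0·210.0) / (3140 + 180.0) = 23.93 mg/L.

23.9 mg/L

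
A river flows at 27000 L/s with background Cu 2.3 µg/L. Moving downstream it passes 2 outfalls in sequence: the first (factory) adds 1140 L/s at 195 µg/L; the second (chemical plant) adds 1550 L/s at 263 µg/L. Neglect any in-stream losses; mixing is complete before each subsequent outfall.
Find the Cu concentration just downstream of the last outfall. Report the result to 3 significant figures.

23.3 µg/L

Below outfall 1: Q → 28140 L/s, C = (27000·2.300 + 1140·195.0)/28140 = 10.11 µg/L.
Below outfall 2: Q → 29690 L/s, C = (28140·10.11 + 1550·263.0)/29690 = 23.31 µg/L.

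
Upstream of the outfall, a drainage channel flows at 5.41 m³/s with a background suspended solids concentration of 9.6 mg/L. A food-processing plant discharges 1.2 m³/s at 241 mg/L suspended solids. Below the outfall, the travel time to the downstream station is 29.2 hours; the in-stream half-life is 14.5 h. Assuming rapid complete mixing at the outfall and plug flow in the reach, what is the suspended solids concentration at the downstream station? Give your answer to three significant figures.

12.8 mg/L

Conservation of mass: C = (5.410·9.600 + 1.200·241.0) / 6.610 = 341.1/6.610 = 51.61 mg/L.
Half-life 14.5 h → k = ln 2 / 14.5 = 0.04780 h⁻¹ = 1.147 d⁻¹.
Decay over the reach: 51.61·exp(−kt) = 51.61·0.2476 = 12.78 mg/L.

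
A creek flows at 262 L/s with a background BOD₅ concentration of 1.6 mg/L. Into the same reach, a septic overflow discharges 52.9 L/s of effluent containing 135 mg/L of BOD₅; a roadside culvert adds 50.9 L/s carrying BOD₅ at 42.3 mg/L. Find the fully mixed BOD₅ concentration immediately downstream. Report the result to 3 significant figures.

Conservation of mass: C = (262.0·1.600 + 52.90·135.0 + 50.90·42.30) / 365.8 = 9714/365.8 = 26.55 mg/L.

26.6 mg/L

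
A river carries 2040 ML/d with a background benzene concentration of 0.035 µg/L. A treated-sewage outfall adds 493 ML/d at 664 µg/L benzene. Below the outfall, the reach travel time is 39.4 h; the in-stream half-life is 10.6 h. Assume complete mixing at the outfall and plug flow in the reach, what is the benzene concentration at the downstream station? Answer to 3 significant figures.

After mixing, C = (2040·0.03500 + 493.0·664.0) / 2533 = 327400/2533 = 129.3 µg/L.
Half-life 10.6 h → k = ln 2 / 10.6 = 0.06539 h⁻¹ = 1.569 d⁻¹.
After decay, C = 129.3 × e^(−kt) = 129.3 × 0.07605 = 9.830 µg/L.

9.83 µg/L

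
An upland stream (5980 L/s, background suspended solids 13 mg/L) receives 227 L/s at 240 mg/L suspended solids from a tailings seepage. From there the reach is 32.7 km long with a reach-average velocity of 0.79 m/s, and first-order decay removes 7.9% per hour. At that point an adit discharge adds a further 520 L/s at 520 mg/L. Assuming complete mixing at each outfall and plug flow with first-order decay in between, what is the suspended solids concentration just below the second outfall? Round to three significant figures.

47.8 mg/L

Conservation of mass: C = (5980·13.00 + 227.0·240.0) / 6207 = 132200/6207 = 21.30 mg/L; combined flow 6207 L/s.
Travel time t = 32.7·1000 / 0.79 = 41390 s = 11.50 h.
7.9%/h lost → k = −ln(1 − 0.079) = 0.08230 h⁻¹.
After decay, C = 21.30 × e^(−kt) = 21.30 × 0.3882 = 8.269 mg/L.
At the second outfall, C = (6207·8.269 + 520.0·520.0) / (6207 + 520.0) = 47.83 mg/L.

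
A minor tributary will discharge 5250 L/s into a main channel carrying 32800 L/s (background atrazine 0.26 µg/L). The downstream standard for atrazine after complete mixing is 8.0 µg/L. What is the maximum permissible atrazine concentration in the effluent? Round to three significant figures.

56.4 µg/L

At the limit, (Qr·Cr + Qe·Cₑ)/(Qr + Qe) = 8.0:
Cₑ = (38050·8.0 − 32800·0.2600) / 5250 = 56.36 µg/L.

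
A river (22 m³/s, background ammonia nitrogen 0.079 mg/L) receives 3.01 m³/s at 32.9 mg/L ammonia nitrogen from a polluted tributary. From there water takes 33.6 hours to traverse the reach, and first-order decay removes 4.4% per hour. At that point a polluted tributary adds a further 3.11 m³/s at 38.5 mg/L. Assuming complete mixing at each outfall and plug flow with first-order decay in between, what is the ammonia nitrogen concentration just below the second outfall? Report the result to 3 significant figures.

Flow-weighted average: C = (22.00·0.07900 + 3.010·32.90) / 25.01 = 100.8/25.01 = 4.029 mg/L; combined flow 25.01 m³/s.
4.4%/h lost → k = −ln(1 − 0.044) = 0.04500 h⁻¹.
After decay, C = 4.029 × e^(−kt) = 4.029 × 0.2205 = 0.8884 mg/L.
Second outfall: C = (25.01·0.8884 + 3.110·38.50)/28.12 = 5.048 mg/L.

5.05 mg/L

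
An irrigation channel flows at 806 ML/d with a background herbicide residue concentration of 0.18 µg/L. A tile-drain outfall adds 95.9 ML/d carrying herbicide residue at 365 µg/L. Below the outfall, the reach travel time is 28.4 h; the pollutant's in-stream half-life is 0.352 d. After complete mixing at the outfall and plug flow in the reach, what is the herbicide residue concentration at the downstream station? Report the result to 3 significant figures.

Mixed concentration C = ΣQC/ΣQ = (806.0·0.1800 + 95.90·365.0) / 901.9 = 35150/901.9 = 38.97 µg/L.
Half-life 0.352 d → k = ln 2 / 0.352 = 1.969 d⁻¹.
Decay over the reach: 38.97·exp(−kt) = 38.97·0.09728 = 3.791 µg/L.

3.79 µg/L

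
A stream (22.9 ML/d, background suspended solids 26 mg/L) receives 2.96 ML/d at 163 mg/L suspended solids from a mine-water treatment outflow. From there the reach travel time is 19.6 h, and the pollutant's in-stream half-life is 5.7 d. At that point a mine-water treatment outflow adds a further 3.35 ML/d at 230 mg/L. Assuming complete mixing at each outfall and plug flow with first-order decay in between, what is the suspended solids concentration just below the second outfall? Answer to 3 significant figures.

59.8 mg/L

Conservation of mass: C = (22.90·26.00 + 2.960·163.0) / 25.86 = 1078/25.86 = 41.68 mg/L; combined flow 25.86 ML/d.
Half-life 5.7 d → k = ln 2 / 5.7 = 0.1216 d⁻¹.
Applying C = C₀e^(−kt): 41.68 × 0.9055 = 37.74 mg/L.
At the second outfall, C = (25.86·37.74 + 3.350·230.0) / (25.86 + 3.350) = 59.79 mg/L.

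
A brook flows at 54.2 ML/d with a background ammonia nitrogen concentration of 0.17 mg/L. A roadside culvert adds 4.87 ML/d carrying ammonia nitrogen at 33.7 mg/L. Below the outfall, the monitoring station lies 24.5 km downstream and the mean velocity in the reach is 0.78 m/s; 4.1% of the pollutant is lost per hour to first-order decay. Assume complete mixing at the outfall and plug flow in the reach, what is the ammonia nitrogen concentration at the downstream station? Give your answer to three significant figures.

2.04 mg/L

Conservation of mass: C = (54.20·0.1700 + 4.870·33.70) / 59.07 = 173.3/59.07 = 2.934 mg/L.
Travel time t = 24.5·1000 / 0.78 = 31410 s = 8.725 h.
4.1%/h lost → k = −ln(1 − 0.041) = 0.04186 h⁻¹.
Decay over the reach: 2.934·exp(−kt) = 2.934·0.6940 = 2.036 mg/L.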